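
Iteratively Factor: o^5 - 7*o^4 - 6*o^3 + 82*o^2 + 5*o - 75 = (o - 5)*(o^4 - 2*o^3 - 16*o^2 + 2*o + 15) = (o - 5)^2*(o^3 + 3*o^2 - o - 3) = (o - 5)^2*(o + 3)*(o^2 - 1) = (o - 5)^2*(o - 1)*(o + 3)*(o + 1)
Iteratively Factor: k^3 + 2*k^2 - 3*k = (k - 1)*(k^2 + 3*k) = k*(k - 1)*(k + 3)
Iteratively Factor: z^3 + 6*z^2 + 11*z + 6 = (z + 3)*(z^2 + 3*z + 2) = (z + 1)*(z + 3)*(z + 2)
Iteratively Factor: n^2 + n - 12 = (n - 3)*(n + 4)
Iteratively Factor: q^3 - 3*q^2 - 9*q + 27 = (q + 3)*(q^2 - 6*q + 9) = (q - 3)*(q + 3)*(q - 3)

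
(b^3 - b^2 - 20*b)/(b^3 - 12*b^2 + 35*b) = (b + 4)/(b - 7)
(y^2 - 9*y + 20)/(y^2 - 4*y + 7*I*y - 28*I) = (y - 5)/(y + 7*I)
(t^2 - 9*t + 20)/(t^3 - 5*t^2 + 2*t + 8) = (t - 5)/(t^2 - t - 2)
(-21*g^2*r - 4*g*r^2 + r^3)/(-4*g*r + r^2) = (21*g^2 + 4*g*r - r^2)/(4*g - r)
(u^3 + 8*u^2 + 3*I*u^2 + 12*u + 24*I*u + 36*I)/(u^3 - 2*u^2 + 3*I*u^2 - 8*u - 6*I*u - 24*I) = (u + 6)/(u - 4)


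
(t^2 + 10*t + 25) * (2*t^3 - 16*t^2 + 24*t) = 2*t^5 + 4*t^4 - 86*t^3 - 160*t^2 + 600*t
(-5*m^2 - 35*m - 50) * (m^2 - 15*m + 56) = -5*m^4 + 40*m^3 + 195*m^2 - 1210*m - 2800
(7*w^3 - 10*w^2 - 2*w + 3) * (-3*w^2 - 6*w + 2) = -21*w^5 - 12*w^4 + 80*w^3 - 17*w^2 - 22*w + 6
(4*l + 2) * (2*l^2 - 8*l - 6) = 8*l^3 - 28*l^2 - 40*l - 12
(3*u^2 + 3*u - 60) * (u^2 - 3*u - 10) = 3*u^4 - 6*u^3 - 99*u^2 + 150*u + 600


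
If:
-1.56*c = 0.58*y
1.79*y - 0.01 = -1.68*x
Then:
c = -0.371794871794872*y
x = 0.00595238095238095 - 1.06547619047619*y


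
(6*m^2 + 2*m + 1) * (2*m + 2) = 12*m^3 + 16*m^2 + 6*m + 2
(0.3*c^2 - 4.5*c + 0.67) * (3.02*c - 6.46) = 0.906*c^3 - 15.528*c^2 + 31.0934*c - 4.3282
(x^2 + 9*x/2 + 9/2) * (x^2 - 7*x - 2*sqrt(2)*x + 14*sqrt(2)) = x^4 - 2*sqrt(2)*x^3 - 5*x^3/2 - 27*x^2 + 5*sqrt(2)*x^2 - 63*x/2 + 54*sqrt(2)*x + 63*sqrt(2)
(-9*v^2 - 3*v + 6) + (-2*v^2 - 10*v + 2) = -11*v^2 - 13*v + 8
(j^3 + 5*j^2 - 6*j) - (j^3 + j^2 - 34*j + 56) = 4*j^2 + 28*j - 56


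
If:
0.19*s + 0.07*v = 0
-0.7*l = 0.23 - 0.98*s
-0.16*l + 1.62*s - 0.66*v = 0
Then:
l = -0.35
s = -0.02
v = 0.04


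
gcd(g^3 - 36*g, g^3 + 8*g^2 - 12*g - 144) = g + 6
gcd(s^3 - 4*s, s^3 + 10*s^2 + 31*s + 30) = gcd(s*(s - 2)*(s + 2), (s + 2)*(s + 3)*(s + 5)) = s + 2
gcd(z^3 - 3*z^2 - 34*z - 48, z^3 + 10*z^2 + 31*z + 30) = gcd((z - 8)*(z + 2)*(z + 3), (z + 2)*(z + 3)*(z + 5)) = z^2 + 5*z + 6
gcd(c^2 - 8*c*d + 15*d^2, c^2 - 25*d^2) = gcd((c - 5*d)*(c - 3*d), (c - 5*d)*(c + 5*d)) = c - 5*d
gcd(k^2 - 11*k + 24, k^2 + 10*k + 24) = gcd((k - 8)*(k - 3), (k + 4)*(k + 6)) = 1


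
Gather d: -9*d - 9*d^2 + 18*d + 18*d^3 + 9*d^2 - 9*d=18*d^3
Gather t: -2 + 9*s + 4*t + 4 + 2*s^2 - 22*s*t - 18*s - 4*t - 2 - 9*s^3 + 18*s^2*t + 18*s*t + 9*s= -9*s^3 + 2*s^2 + t*(18*s^2 - 4*s)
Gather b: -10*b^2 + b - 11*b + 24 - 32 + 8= -10*b^2 - 10*b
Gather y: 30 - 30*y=30 - 30*y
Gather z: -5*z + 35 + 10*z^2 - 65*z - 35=10*z^2 - 70*z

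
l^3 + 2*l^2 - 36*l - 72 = (l - 6)*(l + 2)*(l + 6)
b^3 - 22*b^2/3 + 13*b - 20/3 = (b - 5)*(b - 4/3)*(b - 1)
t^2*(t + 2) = t^3 + 2*t^2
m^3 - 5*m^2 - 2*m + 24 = (m - 4)*(m - 3)*(m + 2)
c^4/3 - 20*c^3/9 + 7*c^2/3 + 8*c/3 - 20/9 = (c/3 + 1/3)*(c - 5)*(c - 2)*(c - 2/3)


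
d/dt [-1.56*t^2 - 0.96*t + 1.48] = -3.12*t - 0.96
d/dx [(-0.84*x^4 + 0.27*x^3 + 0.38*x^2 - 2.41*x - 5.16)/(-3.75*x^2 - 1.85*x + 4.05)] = (6.3*x^5 + 3.6495*x^4 - 14.607*x^3 - 6.46*x^2 - 35.622*x - 19.3065)/(14.0625*x^4 + 13.875*x^3 - 26.9525*x^2 - 14.985*x + 16.4025)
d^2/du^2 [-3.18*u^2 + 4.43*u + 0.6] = -6.36000000000000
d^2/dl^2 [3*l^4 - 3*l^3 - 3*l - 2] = 18*l*(2*l - 1)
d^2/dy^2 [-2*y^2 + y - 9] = -4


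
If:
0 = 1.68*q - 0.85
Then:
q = 0.51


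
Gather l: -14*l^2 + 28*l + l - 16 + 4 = -14*l^2 + 29*l - 12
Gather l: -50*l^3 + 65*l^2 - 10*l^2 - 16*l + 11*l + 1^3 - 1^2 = -50*l^3 + 55*l^2 - 5*l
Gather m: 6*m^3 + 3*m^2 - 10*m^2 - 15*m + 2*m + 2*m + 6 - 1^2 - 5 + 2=6*m^3 - 7*m^2 - 11*m + 2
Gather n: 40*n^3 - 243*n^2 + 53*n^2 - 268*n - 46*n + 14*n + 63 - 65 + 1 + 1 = 40*n^3 - 190*n^2 - 300*n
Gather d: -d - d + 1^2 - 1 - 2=-2*d - 2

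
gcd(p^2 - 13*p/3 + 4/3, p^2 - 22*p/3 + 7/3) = p - 1/3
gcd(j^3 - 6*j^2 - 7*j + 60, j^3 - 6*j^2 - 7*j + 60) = j^3 - 6*j^2 - 7*j + 60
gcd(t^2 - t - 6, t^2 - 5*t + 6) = t - 3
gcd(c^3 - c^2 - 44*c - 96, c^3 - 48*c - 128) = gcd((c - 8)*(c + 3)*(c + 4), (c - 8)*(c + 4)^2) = c^2 - 4*c - 32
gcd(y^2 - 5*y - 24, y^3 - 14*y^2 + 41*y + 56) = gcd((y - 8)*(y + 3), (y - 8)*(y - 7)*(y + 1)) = y - 8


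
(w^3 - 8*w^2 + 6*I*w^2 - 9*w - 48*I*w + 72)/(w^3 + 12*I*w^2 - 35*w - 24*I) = (w^2 + w*(-8 + 3*I) - 24*I)/(w^2 + 9*I*w - 8)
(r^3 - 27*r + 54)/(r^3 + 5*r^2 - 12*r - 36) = (r - 3)/(r + 2)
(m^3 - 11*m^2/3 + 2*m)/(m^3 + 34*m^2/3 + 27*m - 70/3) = m*(m - 3)/(m^2 + 12*m + 35)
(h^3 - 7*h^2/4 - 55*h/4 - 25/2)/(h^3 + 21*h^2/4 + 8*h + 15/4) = (h^2 - 3*h - 10)/(h^2 + 4*h + 3)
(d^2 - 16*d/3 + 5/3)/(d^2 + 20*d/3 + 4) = (3*d^2 - 16*d + 5)/(3*d^2 + 20*d + 12)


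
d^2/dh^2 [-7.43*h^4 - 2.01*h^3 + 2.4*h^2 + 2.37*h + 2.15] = -89.16*h^2 - 12.06*h + 4.8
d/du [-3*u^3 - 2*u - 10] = -9*u^2 - 2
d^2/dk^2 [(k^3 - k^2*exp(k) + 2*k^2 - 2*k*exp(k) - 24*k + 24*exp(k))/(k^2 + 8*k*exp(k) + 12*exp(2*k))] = (2*(2*(4*k*exp(k) + k + 12*exp(2*k) + 4*exp(k))*(k^2*exp(k) - 3*k^2 + 4*k*exp(k) - 4*k - 22*exp(k) + 24) - (4*k*exp(k) + 24*exp(2*k) + 8*exp(k) + 1)*(k^3 - k^2*exp(k) + 2*k^2 - 2*k*exp(k) - 24*k + 24*exp(k)))*(k^2 + 8*k*exp(k) + 12*exp(2*k)) + (k^2 + 8*k*exp(k) + 12*exp(2*k))^2*(-k^2*exp(k) - 6*k*exp(k) + 6*k + 18*exp(k) + 4) + 8*(4*k*exp(k) + k + 12*exp(2*k) + 4*exp(k))^2*(k^3 - k^2*exp(k) + 2*k^2 - 2*k*exp(k) - 24*k + 24*exp(k)))/(k^2 + 8*k*exp(k) + 12*exp(2*k))^3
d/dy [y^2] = 2*y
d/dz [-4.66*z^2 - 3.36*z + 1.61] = -9.32*z - 3.36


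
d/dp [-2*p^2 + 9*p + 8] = 9 - 4*p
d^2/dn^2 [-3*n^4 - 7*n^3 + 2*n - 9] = 6*n*(-6*n - 7)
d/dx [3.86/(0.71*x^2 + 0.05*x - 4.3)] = (-5.4812*x - 0.193)/(0.71*x^2 + 0.05*x - 4.3)^2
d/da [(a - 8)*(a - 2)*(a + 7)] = 3*a^2 - 6*a - 54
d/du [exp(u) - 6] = exp(u)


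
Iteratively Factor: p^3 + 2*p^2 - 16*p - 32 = (p - 4)*(p^2 + 6*p + 8) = (p - 4)*(p + 2)*(p + 4)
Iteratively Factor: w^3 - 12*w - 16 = (w + 2)*(w^2 - 2*w - 8) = (w + 2)^2*(w - 4)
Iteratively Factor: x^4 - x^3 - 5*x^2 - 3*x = (x + 1)*(x^3 - 2*x^2 - 3*x) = (x - 3)*(x + 1)*(x^2 + x) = (x - 3)*(x + 1)^2*(x)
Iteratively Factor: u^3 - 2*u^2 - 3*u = (u)*(u^2 - 2*u - 3) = u*(u - 3)*(u + 1)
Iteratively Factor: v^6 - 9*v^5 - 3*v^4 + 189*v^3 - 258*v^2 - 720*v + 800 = (v + 2)*(v^5 - 11*v^4 + 19*v^3 + 151*v^2 - 560*v + 400) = (v - 1)*(v + 2)*(v^4 - 10*v^3 + 9*v^2 + 160*v - 400) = (v - 5)*(v - 1)*(v + 2)*(v^3 - 5*v^2 - 16*v + 80) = (v - 5)^2*(v - 1)*(v + 2)*(v^2 - 16) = (v - 5)^2*(v - 1)*(v + 2)*(v + 4)*(v - 4)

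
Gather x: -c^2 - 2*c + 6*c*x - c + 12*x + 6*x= -c^2 - 3*c + x*(6*c + 18)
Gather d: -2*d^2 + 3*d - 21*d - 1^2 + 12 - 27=-2*d^2 - 18*d - 16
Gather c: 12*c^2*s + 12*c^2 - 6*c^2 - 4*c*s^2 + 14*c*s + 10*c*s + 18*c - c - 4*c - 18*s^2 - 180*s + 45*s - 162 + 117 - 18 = c^2*(12*s + 6) + c*(-4*s^2 + 24*s + 13) - 18*s^2 - 135*s - 63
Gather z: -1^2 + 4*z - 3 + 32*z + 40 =36*z + 36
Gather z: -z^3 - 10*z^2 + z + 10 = -z^3 - 10*z^2 + z + 10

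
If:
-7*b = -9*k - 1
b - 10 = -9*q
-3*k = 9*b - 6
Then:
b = 19/34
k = 11/34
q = 107/102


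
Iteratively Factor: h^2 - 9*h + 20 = (h - 4)*(h - 5)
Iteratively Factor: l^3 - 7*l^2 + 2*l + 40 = (l + 2)*(l^2 - 9*l + 20) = (l - 5)*(l + 2)*(l - 4)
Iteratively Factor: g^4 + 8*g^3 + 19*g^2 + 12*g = (g + 3)*(g^3 + 5*g^2 + 4*g) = g*(g + 3)*(g^2 + 5*g + 4) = g*(g + 1)*(g + 3)*(g + 4)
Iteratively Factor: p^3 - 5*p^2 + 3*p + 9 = (p - 3)*(p^2 - 2*p - 3) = (p - 3)*(p + 1)*(p - 3)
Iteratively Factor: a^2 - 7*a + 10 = (a - 2)*(a - 5)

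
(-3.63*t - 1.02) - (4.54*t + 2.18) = -8.17*t - 3.2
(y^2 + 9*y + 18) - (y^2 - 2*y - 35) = 11*y + 53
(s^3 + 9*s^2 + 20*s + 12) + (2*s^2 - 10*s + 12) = s^3 + 11*s^2 + 10*s + 24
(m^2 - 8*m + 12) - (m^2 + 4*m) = 12 - 12*m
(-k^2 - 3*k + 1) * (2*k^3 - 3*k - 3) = -2*k^5 - 6*k^4 + 5*k^3 + 12*k^2 + 6*k - 3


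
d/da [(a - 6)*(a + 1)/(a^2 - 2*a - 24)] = 3/(a^2 + 8*a + 16)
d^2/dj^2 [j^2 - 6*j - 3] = 2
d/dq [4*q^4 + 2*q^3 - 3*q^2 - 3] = 2*q*(8*q^2 + 3*q - 3)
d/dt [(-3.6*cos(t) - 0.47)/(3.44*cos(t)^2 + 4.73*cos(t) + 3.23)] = (-12.384*cos(t)^2 - 3.2336*cos(t) + 9.4049)*sin(t)/(11.8336*cos(t)^4 + 32.5424*cos(t)^3 + 44.5953*cos(t)^2 + 30.5558*cos(t) + 10.4329)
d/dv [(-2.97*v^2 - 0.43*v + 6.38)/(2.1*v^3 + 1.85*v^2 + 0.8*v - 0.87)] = (6.237*v^4 + 1.806*v^3 - 41.7745*v^2 - 18.4382*v - 4.7299)/(4.41*v^6 + 7.77*v^5 + 6.7825*v^4 - 0.694*v^3 - 2.579*v^2 - 1.392*v + 0.7569)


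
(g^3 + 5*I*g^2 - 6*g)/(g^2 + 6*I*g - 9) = g*(g + 2*I)/(g + 3*I)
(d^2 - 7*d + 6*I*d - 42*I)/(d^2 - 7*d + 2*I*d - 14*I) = (d + 6*I)/(d + 2*I)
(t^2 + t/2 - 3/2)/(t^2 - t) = (t + 3/2)/t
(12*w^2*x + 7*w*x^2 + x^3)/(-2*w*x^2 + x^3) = (12*w^2 + 7*w*x + x^2)/(x*(-2*w + x))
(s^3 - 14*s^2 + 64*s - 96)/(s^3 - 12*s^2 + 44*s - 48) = (s - 4)/(s - 2)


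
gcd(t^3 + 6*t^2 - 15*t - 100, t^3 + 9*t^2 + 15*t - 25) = t^2 + 10*t + 25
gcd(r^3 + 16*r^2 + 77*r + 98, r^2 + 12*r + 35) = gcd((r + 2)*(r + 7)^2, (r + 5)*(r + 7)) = r + 7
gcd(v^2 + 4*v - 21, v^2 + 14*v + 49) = v + 7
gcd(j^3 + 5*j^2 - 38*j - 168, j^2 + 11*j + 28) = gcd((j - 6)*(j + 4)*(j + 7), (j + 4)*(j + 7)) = j^2 + 11*j + 28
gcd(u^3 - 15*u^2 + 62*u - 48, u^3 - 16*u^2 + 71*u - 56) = u^2 - 9*u + 8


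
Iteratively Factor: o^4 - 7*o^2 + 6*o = (o - 1)*(o^3 + o^2 - 6*o) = (o - 1)*(o + 3)*(o^2 - 2*o) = (o - 2)*(o - 1)*(o + 3)*(o)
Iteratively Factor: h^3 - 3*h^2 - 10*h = (h + 2)*(h^2 - 5*h) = h*(h + 2)*(h - 5)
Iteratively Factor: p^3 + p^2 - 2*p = (p)*(p^2 + p - 2) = p*(p - 1)*(p + 2)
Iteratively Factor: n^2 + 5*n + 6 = (n + 2)*(n + 3)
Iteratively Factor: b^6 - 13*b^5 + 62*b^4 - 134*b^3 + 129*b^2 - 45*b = (b - 5)*(b^5 - 8*b^4 + 22*b^3 - 24*b^2 + 9*b) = (b - 5)*(b - 3)*(b^4 - 5*b^3 + 7*b^2 - 3*b) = (b - 5)*(b - 3)*(b - 1)*(b^3 - 4*b^2 + 3*b) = (b - 5)*(b - 3)^2*(b - 1)*(b^2 - b) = b*(b - 5)*(b - 3)^2*(b - 1)*(b - 1)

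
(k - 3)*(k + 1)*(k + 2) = k^3 - 7*k - 6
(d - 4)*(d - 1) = d^2 - 5*d + 4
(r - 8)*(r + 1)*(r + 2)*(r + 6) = r^4 + r^3 - 52*r^2 - 148*r - 96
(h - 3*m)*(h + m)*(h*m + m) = h^3*m - 2*h^2*m^2 + h^2*m - 3*h*m^3 - 2*h*m^2 - 3*m^3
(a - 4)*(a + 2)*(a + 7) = a^3 + 5*a^2 - 22*a - 56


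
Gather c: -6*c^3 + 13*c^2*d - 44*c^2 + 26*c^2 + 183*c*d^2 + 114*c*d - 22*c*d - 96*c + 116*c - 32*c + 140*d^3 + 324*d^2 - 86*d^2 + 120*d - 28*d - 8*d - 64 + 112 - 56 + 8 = -6*c^3 + c^2*(13*d - 18) + c*(183*d^2 + 92*d - 12) + 140*d^3 + 238*d^2 + 84*d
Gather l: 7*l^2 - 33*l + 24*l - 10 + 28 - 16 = 7*l^2 - 9*l + 2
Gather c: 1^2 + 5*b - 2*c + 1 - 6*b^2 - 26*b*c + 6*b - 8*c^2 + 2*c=-6*b^2 - 26*b*c + 11*b - 8*c^2 + 2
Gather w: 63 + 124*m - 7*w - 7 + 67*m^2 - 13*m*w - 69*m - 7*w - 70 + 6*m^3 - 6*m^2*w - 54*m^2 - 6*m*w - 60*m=6*m^3 + 13*m^2 - 5*m + w*(-6*m^2 - 19*m - 14) - 14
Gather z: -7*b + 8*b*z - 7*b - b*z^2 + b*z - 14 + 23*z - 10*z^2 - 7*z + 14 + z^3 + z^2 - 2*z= -14*b + z^3 + z^2*(-b - 9) + z*(9*b + 14)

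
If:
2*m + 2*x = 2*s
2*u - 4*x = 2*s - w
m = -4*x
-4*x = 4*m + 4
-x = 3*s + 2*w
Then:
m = -4/3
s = -1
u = -1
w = 4/3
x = 1/3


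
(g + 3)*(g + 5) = g^2 + 8*g + 15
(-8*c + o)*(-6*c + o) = 48*c^2 - 14*c*o + o^2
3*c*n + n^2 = n*(3*c + n)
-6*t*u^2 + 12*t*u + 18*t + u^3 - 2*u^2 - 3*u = (-6*t + u)*(u - 3)*(u + 1)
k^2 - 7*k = k*(k - 7)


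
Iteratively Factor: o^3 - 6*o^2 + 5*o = (o - 5)*(o^2 - o) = o*(o - 5)*(o - 1)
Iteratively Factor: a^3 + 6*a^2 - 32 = (a + 4)*(a^2 + 2*a - 8) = (a - 2)*(a + 4)*(a + 4)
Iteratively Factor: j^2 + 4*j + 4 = (j + 2)*(j + 2)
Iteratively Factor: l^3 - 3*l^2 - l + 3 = (l - 1)*(l^2 - 2*l - 3) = (l - 3)*(l - 1)*(l + 1)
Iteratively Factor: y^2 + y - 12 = (y + 4)*(y - 3)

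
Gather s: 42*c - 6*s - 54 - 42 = 42*c - 6*s - 96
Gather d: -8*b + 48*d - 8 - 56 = -8*b + 48*d - 64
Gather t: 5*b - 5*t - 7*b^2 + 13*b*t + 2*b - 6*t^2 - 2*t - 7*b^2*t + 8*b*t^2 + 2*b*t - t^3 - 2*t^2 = -7*b^2 + 7*b - t^3 + t^2*(8*b - 8) + t*(-7*b^2 + 15*b - 7)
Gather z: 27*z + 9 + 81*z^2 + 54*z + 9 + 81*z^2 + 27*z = 162*z^2 + 108*z + 18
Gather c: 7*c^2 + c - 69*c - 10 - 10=7*c^2 - 68*c - 20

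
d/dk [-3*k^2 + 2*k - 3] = 2 - 6*k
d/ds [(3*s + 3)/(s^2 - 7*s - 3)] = 3*(-s^2 - 2*s + 4)/(s^4 - 14*s^3 + 43*s^2 + 42*s + 9)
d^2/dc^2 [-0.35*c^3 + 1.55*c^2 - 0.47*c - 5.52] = 3.1 - 2.1*c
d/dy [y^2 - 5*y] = 2*y - 5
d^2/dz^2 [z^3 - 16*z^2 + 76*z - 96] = 6*z - 32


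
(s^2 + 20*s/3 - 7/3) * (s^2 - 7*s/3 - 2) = s^4 + 13*s^3/3 - 179*s^2/9 - 71*s/9 + 14/3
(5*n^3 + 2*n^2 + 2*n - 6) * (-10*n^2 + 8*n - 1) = -50*n^5 + 20*n^4 - 9*n^3 + 74*n^2 - 50*n + 6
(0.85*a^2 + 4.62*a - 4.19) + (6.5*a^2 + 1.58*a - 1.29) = 7.35*a^2 + 6.2*a - 5.48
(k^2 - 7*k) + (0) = k^2 - 7*k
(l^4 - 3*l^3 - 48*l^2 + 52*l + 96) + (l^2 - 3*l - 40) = l^4 - 3*l^3 - 47*l^2 + 49*l + 56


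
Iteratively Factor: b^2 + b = (b)*(b + 1)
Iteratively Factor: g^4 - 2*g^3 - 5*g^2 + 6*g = (g - 3)*(g^3 + g^2 - 2*g) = (g - 3)*(g + 2)*(g^2 - g) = g*(g - 3)*(g + 2)*(g - 1)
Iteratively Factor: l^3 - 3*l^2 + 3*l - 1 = (l - 1)*(l^2 - 2*l + 1) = (l - 1)^2*(l - 1)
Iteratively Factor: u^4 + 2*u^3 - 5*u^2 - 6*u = (u - 2)*(u^3 + 4*u^2 + 3*u) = (u - 2)*(u + 3)*(u^2 + u) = (u - 2)*(u + 1)*(u + 3)*(u)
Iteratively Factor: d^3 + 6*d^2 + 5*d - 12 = (d - 1)*(d^2 + 7*d + 12) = (d - 1)*(d + 4)*(d + 3)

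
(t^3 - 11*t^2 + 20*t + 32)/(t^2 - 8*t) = t - 3 - 4/t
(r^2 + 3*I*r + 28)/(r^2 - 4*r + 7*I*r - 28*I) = (r - 4*I)/(r - 4)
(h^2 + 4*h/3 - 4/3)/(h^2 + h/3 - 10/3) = (3*h - 2)/(3*h - 5)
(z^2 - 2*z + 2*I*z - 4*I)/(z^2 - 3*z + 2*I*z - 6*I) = (z - 2)/(z - 3)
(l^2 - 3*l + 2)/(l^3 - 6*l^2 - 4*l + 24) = (l - 1)/(l^2 - 4*l - 12)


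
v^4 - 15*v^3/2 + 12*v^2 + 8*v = v*(v - 4)^2*(v + 1/2)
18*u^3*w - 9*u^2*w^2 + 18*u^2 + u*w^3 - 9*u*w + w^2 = (-6*u + w)*(-3*u + w)*(u*w + 1)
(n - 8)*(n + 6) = n^2 - 2*n - 48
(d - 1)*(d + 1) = d^2 - 1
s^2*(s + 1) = s^3 + s^2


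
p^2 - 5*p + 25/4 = (p - 5/2)^2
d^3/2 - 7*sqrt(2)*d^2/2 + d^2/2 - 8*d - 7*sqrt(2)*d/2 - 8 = (d/2 + 1/2)*(d - 8*sqrt(2))*(d + sqrt(2))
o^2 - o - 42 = (o - 7)*(o + 6)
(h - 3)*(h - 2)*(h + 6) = h^3 + h^2 - 24*h + 36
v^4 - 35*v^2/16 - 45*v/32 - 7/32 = (v - 7/4)*(v + 1/4)*(v + 1/2)*(v + 1)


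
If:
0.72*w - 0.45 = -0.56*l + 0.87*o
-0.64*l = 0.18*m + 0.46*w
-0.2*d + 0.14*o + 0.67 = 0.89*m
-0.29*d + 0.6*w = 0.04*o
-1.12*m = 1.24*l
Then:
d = 0.91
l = -0.43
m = 0.48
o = -0.45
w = 0.41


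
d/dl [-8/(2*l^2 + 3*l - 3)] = 8*(4*l + 3)/(2*l^2 + 3*l - 3)^2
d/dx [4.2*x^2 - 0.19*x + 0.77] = 8.4*x - 0.19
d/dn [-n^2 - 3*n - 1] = -2*n - 3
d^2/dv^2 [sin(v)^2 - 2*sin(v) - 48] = 2*sin(v) + 2*cos(2*v)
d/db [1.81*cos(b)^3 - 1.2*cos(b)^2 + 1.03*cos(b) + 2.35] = (-5.43*cos(b)^2 + 2.4*cos(b) - 1.03)*sin(b)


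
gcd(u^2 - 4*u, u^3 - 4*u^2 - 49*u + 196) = u - 4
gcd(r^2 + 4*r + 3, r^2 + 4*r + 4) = 1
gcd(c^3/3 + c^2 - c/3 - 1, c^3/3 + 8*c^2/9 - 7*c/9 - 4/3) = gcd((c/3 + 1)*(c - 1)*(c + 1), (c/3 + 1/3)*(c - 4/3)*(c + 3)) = c^2 + 4*c + 3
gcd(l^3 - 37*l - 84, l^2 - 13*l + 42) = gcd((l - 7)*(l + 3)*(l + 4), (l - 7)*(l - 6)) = l - 7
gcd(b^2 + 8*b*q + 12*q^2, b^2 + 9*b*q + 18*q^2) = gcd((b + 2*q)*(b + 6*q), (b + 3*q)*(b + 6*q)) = b + 6*q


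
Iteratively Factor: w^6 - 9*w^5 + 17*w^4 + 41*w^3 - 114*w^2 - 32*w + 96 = (w + 2)*(w^5 - 11*w^4 + 39*w^3 - 37*w^2 - 40*w + 48) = (w - 4)*(w + 2)*(w^4 - 7*w^3 + 11*w^2 + 7*w - 12) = (w - 4)*(w - 3)*(w + 2)*(w^3 - 4*w^2 - w + 4) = (w - 4)*(w - 3)*(w - 1)*(w + 2)*(w^2 - 3*w - 4) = (w - 4)^2*(w - 3)*(w - 1)*(w + 2)*(w + 1)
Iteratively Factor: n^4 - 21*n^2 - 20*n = (n + 4)*(n^3 - 4*n^2 - 5*n) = (n - 5)*(n + 4)*(n^2 + n) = n*(n - 5)*(n + 4)*(n + 1)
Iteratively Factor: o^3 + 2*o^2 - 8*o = (o)*(o^2 + 2*o - 8) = o*(o - 2)*(o + 4)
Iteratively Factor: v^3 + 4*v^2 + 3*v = (v)*(v^2 + 4*v + 3) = v*(v + 1)*(v + 3)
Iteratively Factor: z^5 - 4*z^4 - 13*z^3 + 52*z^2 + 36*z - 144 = (z - 2)*(z^4 - 2*z^3 - 17*z^2 + 18*z + 72) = (z - 3)*(z - 2)*(z^3 + z^2 - 14*z - 24) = (z - 3)*(z - 2)*(z + 2)*(z^2 - z - 12) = (z - 4)*(z - 3)*(z - 2)*(z + 2)*(z + 3)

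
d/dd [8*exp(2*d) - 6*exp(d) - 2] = (16*exp(d) - 6)*exp(d)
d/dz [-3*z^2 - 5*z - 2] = -6*z - 5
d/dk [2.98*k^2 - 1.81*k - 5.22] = 5.96*k - 1.81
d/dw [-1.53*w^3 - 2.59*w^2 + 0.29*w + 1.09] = -4.59*w^2 - 5.18*w + 0.29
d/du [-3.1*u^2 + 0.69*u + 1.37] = 0.69 - 6.2*u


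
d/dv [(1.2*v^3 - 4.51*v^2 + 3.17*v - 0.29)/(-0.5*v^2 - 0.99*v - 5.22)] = (-0.6*v^4 - 2.376*v^3 - 12.7421*v^2 + 46.7944*v - 16.8345)/(0.25*v^4 + 0.99*v^3 + 6.2001*v^2 + 10.3356*v + 27.2484)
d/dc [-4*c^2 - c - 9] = -8*c - 1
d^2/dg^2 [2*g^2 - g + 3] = 4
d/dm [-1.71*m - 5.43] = -1.71000000000000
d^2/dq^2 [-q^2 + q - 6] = -2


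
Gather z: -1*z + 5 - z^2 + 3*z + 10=-z^2 + 2*z + 15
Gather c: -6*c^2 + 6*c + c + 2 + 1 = -6*c^2 + 7*c + 3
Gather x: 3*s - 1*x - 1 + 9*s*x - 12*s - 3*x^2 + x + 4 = 9*s*x - 9*s - 3*x^2 + 3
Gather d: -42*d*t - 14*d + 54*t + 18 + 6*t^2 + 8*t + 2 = d*(-42*t - 14) + 6*t^2 + 62*t + 20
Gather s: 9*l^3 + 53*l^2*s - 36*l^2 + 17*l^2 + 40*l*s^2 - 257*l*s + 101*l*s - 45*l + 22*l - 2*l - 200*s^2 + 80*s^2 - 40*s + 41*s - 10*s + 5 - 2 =9*l^3 - 19*l^2 - 25*l + s^2*(40*l - 120) + s*(53*l^2 - 156*l - 9) + 3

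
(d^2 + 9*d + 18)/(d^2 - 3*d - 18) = (d + 6)/(d - 6)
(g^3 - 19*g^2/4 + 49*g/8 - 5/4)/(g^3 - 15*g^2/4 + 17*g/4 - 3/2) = (8*g^2 - 22*g + 5)/(2*(4*g^2 - 7*g + 3))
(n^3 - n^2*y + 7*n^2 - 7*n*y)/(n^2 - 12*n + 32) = n*(n^2 - n*y + 7*n - 7*y)/(n^2 - 12*n + 32)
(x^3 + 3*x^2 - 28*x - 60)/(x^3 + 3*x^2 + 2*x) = (x^2 + x - 30)/(x*(x + 1))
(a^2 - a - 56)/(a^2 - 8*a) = (a + 7)/a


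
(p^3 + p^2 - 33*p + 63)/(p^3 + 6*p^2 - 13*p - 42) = (p - 3)/(p + 2)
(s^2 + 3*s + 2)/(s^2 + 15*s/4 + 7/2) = 4*(s + 1)/(4*s + 7)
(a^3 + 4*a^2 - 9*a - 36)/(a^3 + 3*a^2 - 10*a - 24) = (a + 3)/(a + 2)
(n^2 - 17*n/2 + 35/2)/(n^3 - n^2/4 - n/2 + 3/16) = 8*(2*n^2 - 17*n + 35)/(16*n^3 - 4*n^2 - 8*n + 3)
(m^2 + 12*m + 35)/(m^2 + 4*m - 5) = (m + 7)/(m - 1)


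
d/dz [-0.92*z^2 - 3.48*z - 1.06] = -1.84*z - 3.48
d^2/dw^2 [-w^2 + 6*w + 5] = -2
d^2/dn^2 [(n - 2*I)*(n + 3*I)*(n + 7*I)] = 6*n + 16*I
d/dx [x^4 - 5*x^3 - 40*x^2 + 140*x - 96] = 4*x^3 - 15*x^2 - 80*x + 140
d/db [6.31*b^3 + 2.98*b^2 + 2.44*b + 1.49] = 18.93*b^2 + 5.96*b + 2.44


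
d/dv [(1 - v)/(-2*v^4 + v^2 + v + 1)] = (2*v^4 - v^2 - v + (v - 1)*(-8*v^3 + 2*v + 1) - 1)/(-2*v^4 + v^2 + v + 1)^2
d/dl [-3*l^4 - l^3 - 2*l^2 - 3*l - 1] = -12*l^3 - 3*l^2 - 4*l - 3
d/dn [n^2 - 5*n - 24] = 2*n - 5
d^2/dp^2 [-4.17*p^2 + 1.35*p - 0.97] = -8.34000000000000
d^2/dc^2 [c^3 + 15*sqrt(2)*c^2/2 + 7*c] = 6*c + 15*sqrt(2)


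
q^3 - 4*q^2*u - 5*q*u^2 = q*(q - 5*u)*(q + u)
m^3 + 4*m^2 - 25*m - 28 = (m - 4)*(m + 1)*(m + 7)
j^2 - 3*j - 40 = (j - 8)*(j + 5)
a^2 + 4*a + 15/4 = (a + 3/2)*(a + 5/2)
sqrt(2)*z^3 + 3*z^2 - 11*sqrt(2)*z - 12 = (z - 2*sqrt(2))*(z + 3*sqrt(2))*(sqrt(2)*z + 1)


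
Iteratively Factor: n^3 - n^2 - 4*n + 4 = (n + 2)*(n^2 - 3*n + 2) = (n - 1)*(n + 2)*(n - 2)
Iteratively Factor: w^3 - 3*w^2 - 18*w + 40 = (w - 2)*(w^2 - w - 20) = (w - 2)*(w + 4)*(w - 5)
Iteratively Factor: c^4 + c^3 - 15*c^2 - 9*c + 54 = (c - 3)*(c^3 + 4*c^2 - 3*c - 18) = (c - 3)*(c + 3)*(c^2 + c - 6) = (c - 3)*(c - 2)*(c + 3)*(c + 3)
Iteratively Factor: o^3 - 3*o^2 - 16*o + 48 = (o - 3)*(o^2 - 16) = (o - 4)*(o - 3)*(o + 4)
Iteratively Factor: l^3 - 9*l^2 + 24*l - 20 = (l - 2)*(l^2 - 7*l + 10) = (l - 5)*(l - 2)*(l - 2)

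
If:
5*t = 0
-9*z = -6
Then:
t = 0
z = 2/3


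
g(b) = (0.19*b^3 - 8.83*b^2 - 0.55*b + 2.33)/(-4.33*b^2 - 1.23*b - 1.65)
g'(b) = (8.66*b + 1.23)*(0.19*b^3 - 8.83*b^2 - 0.55*b + 2.33)/(-4.33*b^2 - 1.23*b - 1.65)^2 + (0.57*b^2 - 17.66*b - 0.55)/(-4.33*b^2 - 1.23*b - 1.65) = (-0.8227*b^4 - 0.467399999999998*b^3 + 7.5389*b^2 + 49.3168*b + 3.7734)/(18.7489*b^4 + 10.6518*b^3 + 15.8019*b^2 + 4.059*b + 2.7225)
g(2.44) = 1.60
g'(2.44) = 0.14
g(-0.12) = -1.45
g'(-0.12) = -0.83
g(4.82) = 1.70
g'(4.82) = -0.01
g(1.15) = 1.10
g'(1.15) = 0.88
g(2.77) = 1.64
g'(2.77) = 0.10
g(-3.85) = 2.25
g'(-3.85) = -0.06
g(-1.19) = 1.56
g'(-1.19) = -1.13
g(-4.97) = 2.31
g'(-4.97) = -0.05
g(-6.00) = 2.35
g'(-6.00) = -0.04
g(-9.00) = 2.48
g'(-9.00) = -0.04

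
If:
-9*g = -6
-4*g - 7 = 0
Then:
No Solution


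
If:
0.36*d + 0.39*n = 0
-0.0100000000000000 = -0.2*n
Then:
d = -0.05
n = 0.05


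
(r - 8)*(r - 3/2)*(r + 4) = r^3 - 11*r^2/2 - 26*r + 48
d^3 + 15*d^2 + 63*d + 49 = (d + 1)*(d + 7)^2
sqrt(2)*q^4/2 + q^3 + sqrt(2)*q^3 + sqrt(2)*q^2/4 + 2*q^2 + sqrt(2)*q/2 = q*(q + sqrt(2)/2)^2*(sqrt(2)*q/2 + sqrt(2))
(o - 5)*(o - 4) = o^2 - 9*o + 20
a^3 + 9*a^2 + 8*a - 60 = (a - 2)*(a + 5)*(a + 6)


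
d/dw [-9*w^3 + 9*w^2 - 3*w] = -27*w^2 + 18*w - 3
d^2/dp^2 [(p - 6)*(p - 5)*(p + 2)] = 6*p - 18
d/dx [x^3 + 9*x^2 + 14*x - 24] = 3*x^2 + 18*x + 14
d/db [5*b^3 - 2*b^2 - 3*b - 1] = 15*b^2 - 4*b - 3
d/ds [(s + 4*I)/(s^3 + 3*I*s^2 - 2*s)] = (s*(s^2 + 3*I*s - 2) - (s + 4*I)*(3*s^2 + 6*I*s - 2))/(s^2*(s^2 + 3*I*s - 2)^2)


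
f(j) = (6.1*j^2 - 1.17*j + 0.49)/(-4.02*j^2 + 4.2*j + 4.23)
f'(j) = (8.04*j - 4.2)*(6.1*j^2 - 1.17*j + 0.49)/(-4.02*j^2 + 4.2*j + 4.23)^2 + (12.2*j - 1.17)/(-4.02*j^2 + 4.2*j + 4.23)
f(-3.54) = -1.33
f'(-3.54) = 0.02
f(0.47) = 0.24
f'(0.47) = 0.84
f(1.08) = 1.56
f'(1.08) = 4.66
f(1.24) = 2.58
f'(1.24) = 8.86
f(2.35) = -3.88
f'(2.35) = 3.64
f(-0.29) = 0.50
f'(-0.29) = -2.99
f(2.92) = -2.76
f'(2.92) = 1.05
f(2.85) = -2.84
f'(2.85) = 1.19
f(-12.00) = -1.43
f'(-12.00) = 0.01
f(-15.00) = -1.44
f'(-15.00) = 0.00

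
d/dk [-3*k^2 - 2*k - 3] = -6*k - 2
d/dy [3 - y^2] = -2*y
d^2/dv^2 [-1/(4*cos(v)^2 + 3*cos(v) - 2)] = (64*sin(v)^4 - 73*sin(v)^2 - 39*cos(v) + 9*cos(3*v) - 25)/(-4*sin(v)^2 + 3*cos(v) + 2)^3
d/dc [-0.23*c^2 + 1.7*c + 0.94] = 1.7 - 0.46*c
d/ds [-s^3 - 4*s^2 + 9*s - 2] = -3*s^2 - 8*s + 9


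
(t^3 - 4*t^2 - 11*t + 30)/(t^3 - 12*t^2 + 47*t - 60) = (t^2 + t - 6)/(t^2 - 7*t + 12)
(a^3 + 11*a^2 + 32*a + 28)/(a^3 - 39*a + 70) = (a^2 + 4*a + 4)/(a^2 - 7*a + 10)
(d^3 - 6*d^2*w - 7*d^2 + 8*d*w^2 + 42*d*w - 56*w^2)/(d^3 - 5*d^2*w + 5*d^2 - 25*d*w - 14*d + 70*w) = (d^3 - 6*d^2*w - 7*d^2 + 8*d*w^2 + 42*d*w - 56*w^2)/(d^3 - 5*d^2*w + 5*d^2 - 25*d*w - 14*d + 70*w)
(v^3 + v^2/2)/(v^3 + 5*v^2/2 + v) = v/(v + 2)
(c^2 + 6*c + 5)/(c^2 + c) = (c + 5)/c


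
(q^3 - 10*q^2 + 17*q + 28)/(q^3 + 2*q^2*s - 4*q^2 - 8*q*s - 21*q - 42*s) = (q^2 - 3*q - 4)/(q^2 + 2*q*s + 3*q + 6*s)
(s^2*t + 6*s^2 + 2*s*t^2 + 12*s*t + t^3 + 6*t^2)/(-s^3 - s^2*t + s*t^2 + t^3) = (-t - 6)/(s - t)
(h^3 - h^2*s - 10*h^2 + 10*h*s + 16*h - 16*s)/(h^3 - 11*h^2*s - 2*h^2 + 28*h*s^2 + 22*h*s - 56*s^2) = (h^2 - h*s - 8*h + 8*s)/(h^2 - 11*h*s + 28*s^2)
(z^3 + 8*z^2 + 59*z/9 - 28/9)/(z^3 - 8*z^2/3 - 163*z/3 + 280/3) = (9*z^2 + 9*z - 4)/(3*(3*z^2 - 29*z + 40))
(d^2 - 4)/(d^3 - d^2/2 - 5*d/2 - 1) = 2*(d + 2)/(2*d^2 + 3*d + 1)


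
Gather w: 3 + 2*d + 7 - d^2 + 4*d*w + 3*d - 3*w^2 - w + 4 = -d^2 + 5*d - 3*w^2 + w*(4*d - 1) + 14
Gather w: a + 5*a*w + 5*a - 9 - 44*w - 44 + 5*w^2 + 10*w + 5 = 6*a + 5*w^2 + w*(5*a - 34) - 48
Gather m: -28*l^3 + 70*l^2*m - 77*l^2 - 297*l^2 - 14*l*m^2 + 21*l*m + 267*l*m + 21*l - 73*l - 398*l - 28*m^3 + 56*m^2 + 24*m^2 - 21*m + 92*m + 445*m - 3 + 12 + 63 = -28*l^3 - 374*l^2 - 450*l - 28*m^3 + m^2*(80 - 14*l) + m*(70*l^2 + 288*l + 516) + 72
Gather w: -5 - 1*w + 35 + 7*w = 6*w + 30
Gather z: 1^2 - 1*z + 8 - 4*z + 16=25 - 5*z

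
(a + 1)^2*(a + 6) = a^3 + 8*a^2 + 13*a + 6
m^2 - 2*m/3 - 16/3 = (m - 8/3)*(m + 2)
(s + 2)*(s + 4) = s^2 + 6*s + 8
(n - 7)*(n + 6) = n^2 - n - 42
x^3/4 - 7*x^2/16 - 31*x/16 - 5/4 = (x/4 + 1/4)*(x - 4)*(x + 5/4)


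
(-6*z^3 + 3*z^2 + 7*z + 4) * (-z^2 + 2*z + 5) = 6*z^5 - 15*z^4 - 31*z^3 + 25*z^2 + 43*z + 20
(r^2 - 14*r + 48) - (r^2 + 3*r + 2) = 46 - 17*r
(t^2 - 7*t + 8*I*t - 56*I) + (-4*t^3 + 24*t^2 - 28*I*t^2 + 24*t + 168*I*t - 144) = -4*t^3 + 25*t^2 - 28*I*t^2 + 17*t + 176*I*t - 144 - 56*I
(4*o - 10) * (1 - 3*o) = -12*o^2 + 34*o - 10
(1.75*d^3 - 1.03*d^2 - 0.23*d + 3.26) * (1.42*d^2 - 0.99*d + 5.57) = 2.485*d^5 - 3.1951*d^4 + 10.4406*d^3 - 0.880200000000002*d^2 - 4.5085*d + 18.1582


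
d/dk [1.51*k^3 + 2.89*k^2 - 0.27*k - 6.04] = 4.53*k^2 + 5.78*k - 0.27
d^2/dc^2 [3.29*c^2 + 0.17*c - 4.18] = 6.58000000000000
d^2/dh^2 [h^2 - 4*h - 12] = 2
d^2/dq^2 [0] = 0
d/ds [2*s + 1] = 2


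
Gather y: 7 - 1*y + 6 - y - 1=12 - 2*y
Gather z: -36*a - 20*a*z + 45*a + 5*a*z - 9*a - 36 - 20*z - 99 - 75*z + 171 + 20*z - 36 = z*(-15*a - 75)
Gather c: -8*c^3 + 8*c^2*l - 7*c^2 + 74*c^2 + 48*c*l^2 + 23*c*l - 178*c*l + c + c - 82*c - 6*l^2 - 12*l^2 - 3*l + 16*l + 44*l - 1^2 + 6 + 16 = -8*c^3 + c^2*(8*l + 67) + c*(48*l^2 - 155*l - 80) - 18*l^2 + 57*l + 21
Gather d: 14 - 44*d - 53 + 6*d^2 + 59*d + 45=6*d^2 + 15*d + 6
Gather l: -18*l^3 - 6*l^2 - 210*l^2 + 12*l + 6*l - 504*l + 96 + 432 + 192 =-18*l^3 - 216*l^2 - 486*l + 720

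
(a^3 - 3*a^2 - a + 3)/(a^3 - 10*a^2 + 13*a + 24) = (a - 1)/(a - 8)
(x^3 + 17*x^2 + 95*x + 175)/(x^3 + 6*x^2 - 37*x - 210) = (x + 5)/(x - 6)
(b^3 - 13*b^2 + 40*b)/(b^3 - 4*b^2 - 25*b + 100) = b*(b - 8)/(b^2 + b - 20)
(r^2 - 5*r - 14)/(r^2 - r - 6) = (r - 7)/(r - 3)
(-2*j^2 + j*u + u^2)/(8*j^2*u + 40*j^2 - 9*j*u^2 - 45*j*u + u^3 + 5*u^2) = (2*j + u)/(-8*j*u - 40*j + u^2 + 5*u)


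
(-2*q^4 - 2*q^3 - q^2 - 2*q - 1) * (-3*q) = 6*q^5 + 6*q^4 + 3*q^3 + 6*q^2 + 3*q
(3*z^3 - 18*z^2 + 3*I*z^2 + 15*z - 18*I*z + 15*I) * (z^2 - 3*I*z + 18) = 3*z^5 - 18*z^4 - 6*I*z^4 + 78*z^3 + 36*I*z^3 - 378*z^2 + 24*I*z^2 + 315*z - 324*I*z + 270*I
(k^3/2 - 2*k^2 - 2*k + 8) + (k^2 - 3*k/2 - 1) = k^3/2 - k^2 - 7*k/2 + 7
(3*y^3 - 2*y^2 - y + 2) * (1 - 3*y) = -9*y^4 + 9*y^3 + y^2 - 7*y + 2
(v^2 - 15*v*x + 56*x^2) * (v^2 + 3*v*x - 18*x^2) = v^4 - 12*v^3*x - 7*v^2*x^2 + 438*v*x^3 - 1008*x^4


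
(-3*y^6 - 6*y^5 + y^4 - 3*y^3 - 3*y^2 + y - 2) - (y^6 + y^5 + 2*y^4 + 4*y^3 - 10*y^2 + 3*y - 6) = -4*y^6 - 7*y^5 - y^4 - 7*y^3 + 7*y^2 - 2*y + 4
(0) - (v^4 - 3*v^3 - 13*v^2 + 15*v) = -v^4 + 3*v^3 + 13*v^2 - 15*v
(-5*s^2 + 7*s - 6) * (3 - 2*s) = 10*s^3 - 29*s^2 + 33*s - 18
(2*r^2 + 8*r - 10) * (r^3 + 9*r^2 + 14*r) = 2*r^5 + 26*r^4 + 90*r^3 + 22*r^2 - 140*r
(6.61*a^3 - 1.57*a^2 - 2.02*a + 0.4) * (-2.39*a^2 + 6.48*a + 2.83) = -15.7979*a^5 + 46.5851*a^4 + 13.3605*a^3 - 18.4887*a^2 - 3.1246*a + 1.132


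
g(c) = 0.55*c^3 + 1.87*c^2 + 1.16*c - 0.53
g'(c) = 1.65*c^2 + 3.74*c + 1.16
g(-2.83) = -1.30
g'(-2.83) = 3.79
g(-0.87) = -0.49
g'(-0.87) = -0.84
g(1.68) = 9.30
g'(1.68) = 12.10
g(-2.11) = 0.18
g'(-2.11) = 0.61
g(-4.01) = -10.58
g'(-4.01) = 12.69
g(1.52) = 7.49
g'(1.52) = 10.66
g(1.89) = 12.06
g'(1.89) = 14.12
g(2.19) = 16.76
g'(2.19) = 17.26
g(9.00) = 562.33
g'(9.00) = 168.47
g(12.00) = 1233.07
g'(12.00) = 283.64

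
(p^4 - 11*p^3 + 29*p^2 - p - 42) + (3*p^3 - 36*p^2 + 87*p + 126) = p^4 - 8*p^3 - 7*p^2 + 86*p + 84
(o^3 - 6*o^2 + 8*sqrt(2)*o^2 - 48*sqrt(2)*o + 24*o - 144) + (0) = o^3 - 6*o^2 + 8*sqrt(2)*o^2 - 48*sqrt(2)*o + 24*o - 144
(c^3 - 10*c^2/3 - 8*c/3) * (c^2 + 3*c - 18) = c^5 - c^4/3 - 92*c^3/3 + 52*c^2 + 48*c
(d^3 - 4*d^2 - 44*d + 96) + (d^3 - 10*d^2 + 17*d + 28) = 2*d^3 - 14*d^2 - 27*d + 124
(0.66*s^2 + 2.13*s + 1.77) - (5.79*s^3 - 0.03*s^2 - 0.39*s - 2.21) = -5.79*s^3 + 0.69*s^2 + 2.52*s + 3.98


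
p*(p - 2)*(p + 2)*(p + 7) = p^4 + 7*p^3 - 4*p^2 - 28*p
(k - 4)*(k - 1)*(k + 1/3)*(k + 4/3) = k^4 - 10*k^3/3 - 35*k^2/9 + 40*k/9 + 16/9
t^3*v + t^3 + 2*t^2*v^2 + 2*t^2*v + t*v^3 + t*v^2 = (t + v)^2*(t*v + t)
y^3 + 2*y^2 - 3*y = y*(y - 1)*(y + 3)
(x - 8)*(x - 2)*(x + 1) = x^3 - 9*x^2 + 6*x + 16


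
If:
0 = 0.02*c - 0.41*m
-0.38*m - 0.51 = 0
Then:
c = -27.51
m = -1.34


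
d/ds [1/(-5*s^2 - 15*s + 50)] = (2*s + 3)/(5*(s^2 + 3*s - 10)^2)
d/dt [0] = 0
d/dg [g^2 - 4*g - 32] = 2*g - 4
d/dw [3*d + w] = 1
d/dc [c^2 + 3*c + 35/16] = 2*c + 3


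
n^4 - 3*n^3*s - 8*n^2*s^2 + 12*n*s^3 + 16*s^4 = (n - 4*s)*(n - 2*s)*(n + s)*(n + 2*s)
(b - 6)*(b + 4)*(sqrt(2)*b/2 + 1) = sqrt(2)*b^3/2 - sqrt(2)*b^2 + b^2 - 12*sqrt(2)*b - 2*b - 24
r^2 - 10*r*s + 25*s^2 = (r - 5*s)^2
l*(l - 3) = l^2 - 3*l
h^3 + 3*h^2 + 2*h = h*(h + 1)*(h + 2)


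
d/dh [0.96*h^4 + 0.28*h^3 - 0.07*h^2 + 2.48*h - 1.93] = 3.84*h^3 + 0.84*h^2 - 0.14*h + 2.48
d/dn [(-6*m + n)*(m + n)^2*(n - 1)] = (m + n)*((-6*m + n)*(m + n) + (m + n)*(n - 1) - 2*(6*m - n)*(n - 1))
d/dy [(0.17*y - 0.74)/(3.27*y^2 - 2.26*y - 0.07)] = (-0.5559*y^2 + 4.8396*y - 1.6843)/(10.6929*y^4 - 14.7804*y^3 + 4.6498*y^2 + 0.3164*y + 0.0049)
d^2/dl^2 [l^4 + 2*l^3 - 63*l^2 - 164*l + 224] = 12*l^2 + 12*l - 126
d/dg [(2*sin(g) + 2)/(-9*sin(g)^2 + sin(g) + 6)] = 2*(9*sin(g)^2 + 18*sin(g) + 5)*cos(g)/(-9*sin(g)^2 + sin(g) + 6)^2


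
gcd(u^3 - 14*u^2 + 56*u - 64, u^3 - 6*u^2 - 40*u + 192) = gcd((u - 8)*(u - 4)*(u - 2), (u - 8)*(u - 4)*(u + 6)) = u^2 - 12*u + 32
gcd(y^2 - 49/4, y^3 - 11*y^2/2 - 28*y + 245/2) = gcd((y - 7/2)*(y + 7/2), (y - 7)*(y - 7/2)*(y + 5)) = y - 7/2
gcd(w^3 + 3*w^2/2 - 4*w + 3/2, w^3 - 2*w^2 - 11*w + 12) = w^2 + 2*w - 3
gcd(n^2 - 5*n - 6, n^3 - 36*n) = n - 6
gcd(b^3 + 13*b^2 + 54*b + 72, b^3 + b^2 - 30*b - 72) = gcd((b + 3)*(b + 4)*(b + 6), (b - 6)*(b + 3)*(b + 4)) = b^2 + 7*b + 12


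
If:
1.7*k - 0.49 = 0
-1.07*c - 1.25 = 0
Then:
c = -1.17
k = 0.29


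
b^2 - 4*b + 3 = (b - 3)*(b - 1)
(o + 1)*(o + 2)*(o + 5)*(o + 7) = o^4 + 15*o^3 + 73*o^2 + 129*o + 70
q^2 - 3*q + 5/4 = (q - 5/2)*(q - 1/2)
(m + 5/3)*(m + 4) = m^2 + 17*m/3 + 20/3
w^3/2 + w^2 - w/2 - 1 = (w/2 + 1/2)*(w - 1)*(w + 2)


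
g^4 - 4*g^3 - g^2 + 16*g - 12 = (g - 3)*(g - 2)*(g - 1)*(g + 2)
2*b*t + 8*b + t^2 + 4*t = (2*b + t)*(t + 4)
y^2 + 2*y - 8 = (y - 2)*(y + 4)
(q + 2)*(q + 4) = q^2 + 6*q + 8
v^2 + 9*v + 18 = (v + 3)*(v + 6)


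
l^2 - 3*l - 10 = (l - 5)*(l + 2)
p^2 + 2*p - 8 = (p - 2)*(p + 4)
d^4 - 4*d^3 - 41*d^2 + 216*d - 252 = (d - 6)*(d - 3)*(d - 2)*(d + 7)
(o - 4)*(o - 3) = o^2 - 7*o + 12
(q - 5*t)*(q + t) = q^2 - 4*q*t - 5*t^2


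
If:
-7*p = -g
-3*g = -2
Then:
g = 2/3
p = 2/21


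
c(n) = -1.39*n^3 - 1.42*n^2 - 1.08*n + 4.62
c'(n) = -4.17*n^2 - 2.84*n - 1.08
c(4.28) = -134.99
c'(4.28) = -89.62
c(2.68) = -35.23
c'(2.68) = -38.64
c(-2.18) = 14.63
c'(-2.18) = -14.71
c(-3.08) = 35.09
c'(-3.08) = -31.89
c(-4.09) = 80.38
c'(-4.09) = -59.22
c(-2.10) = 13.50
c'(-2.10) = -13.51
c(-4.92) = 141.10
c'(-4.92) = -88.05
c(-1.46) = 7.50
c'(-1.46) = -5.82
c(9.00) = -1133.43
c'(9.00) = -364.41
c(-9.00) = 912.63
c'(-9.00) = -313.29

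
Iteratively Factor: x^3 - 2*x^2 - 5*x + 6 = (x - 1)*(x^2 - x - 6) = (x - 1)*(x + 2)*(x - 3)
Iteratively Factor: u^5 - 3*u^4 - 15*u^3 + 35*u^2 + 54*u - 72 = (u + 3)*(u^4 - 6*u^3 + 3*u^2 + 26*u - 24) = (u - 4)*(u + 3)*(u^3 - 2*u^2 - 5*u + 6) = (u - 4)*(u - 3)*(u + 3)*(u^2 + u - 2) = (u - 4)*(u - 3)*(u + 2)*(u + 3)*(u - 1)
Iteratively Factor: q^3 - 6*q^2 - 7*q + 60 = (q - 5)*(q^2 - q - 12) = (q - 5)*(q + 3)*(q - 4)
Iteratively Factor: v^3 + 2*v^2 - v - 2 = (v + 1)*(v^2 + v - 2) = (v - 1)*(v + 1)*(v + 2)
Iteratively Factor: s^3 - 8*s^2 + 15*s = (s)*(s^2 - 8*s + 15) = s*(s - 5)*(s - 3)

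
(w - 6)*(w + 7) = w^2 + w - 42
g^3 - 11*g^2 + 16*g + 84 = (g - 7)*(g - 6)*(g + 2)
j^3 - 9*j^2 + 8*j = j*(j - 8)*(j - 1)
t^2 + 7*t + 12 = (t + 3)*(t + 4)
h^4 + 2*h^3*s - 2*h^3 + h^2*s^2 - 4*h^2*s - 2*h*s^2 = h*(h - 2)*(h + s)^2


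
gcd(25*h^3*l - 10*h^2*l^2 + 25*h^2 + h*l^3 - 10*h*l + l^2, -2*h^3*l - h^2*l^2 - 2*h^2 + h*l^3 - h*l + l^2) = h*l + 1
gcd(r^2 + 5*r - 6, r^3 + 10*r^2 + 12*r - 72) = r + 6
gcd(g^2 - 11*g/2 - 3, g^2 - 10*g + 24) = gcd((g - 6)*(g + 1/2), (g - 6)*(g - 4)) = g - 6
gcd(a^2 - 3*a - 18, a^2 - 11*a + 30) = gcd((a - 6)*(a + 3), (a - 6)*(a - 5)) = a - 6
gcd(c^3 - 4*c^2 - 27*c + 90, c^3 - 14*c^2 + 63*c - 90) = c^2 - 9*c + 18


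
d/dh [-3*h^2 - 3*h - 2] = -6*h - 3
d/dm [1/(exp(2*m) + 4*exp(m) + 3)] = 2*(-exp(m) - 2)*exp(m)/(exp(2*m) + 4*exp(m) + 3)^2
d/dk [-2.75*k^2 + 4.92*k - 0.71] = 4.92 - 5.5*k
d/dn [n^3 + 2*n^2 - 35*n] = 3*n^2 + 4*n - 35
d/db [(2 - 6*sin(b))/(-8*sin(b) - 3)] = 34*cos(b)/(8*sin(b) + 3)^2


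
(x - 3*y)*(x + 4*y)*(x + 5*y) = x^3 + 6*x^2*y - 7*x*y^2 - 60*y^3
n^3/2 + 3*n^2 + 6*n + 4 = (n/2 + 1)*(n + 2)^2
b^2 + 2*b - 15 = (b - 3)*(b + 5)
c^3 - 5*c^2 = c^2*(c - 5)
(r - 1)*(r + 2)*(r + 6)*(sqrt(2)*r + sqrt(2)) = sqrt(2)*r^4 + 8*sqrt(2)*r^3 + 11*sqrt(2)*r^2 - 8*sqrt(2)*r - 12*sqrt(2)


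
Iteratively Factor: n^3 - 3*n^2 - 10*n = (n - 5)*(n^2 + 2*n) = (n - 5)*(n + 2)*(n)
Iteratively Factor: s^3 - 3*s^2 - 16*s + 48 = (s - 4)*(s^2 + s - 12) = (s - 4)*(s - 3)*(s + 4)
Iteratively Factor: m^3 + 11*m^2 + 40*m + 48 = (m + 4)*(m^2 + 7*m + 12) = (m + 4)^2*(m + 3)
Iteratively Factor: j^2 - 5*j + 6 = (j - 3)*(j - 2)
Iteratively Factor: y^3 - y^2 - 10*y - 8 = (y + 1)*(y^2 - 2*y - 8) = (y + 1)*(y + 2)*(y - 4)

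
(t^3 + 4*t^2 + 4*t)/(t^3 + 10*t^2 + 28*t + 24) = t/(t + 6)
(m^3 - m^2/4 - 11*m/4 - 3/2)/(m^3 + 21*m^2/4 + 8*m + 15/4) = (4*m^2 - 5*m - 6)/(4*m^2 + 17*m + 15)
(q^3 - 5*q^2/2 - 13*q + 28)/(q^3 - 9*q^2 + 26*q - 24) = (q + 7/2)/(q - 3)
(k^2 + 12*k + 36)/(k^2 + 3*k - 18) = (k + 6)/(k - 3)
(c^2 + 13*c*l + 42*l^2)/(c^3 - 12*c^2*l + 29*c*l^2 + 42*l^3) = (c^2 + 13*c*l + 42*l^2)/(c^3 - 12*c^2*l + 29*c*l^2 + 42*l^3)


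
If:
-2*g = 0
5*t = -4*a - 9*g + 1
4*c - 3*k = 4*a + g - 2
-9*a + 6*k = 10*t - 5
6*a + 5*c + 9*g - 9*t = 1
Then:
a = 287/753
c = -112/251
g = 0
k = -986/2259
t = -79/753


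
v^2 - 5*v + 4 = (v - 4)*(v - 1)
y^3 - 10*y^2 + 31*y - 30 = (y - 5)*(y - 3)*(y - 2)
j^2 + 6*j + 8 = (j + 2)*(j + 4)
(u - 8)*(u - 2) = u^2 - 10*u + 16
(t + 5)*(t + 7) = t^2 + 12*t + 35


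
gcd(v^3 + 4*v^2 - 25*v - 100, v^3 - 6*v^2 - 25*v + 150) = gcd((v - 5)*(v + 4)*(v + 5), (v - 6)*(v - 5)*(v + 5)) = v^2 - 25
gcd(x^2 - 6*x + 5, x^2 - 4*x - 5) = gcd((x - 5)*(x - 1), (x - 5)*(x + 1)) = x - 5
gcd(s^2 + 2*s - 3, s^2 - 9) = s + 3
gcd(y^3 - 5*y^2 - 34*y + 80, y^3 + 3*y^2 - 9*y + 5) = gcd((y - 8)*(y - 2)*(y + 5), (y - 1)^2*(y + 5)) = y + 5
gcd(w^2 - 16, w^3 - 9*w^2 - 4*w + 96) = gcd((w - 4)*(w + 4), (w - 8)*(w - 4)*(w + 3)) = w - 4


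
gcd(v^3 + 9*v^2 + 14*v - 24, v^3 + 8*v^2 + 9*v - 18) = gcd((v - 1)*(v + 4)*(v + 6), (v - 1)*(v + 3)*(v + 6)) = v^2 + 5*v - 6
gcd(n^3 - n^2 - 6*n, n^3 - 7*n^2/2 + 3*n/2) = n^2 - 3*n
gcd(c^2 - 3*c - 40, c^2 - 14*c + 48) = c - 8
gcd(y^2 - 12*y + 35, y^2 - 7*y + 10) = y - 5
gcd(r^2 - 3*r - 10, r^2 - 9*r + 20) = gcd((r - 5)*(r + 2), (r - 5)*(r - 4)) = r - 5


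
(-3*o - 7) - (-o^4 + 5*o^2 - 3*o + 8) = o^4 - 5*o^2 - 15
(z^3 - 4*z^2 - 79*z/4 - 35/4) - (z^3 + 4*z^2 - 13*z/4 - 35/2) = -8*z^2 - 33*z/2 + 35/4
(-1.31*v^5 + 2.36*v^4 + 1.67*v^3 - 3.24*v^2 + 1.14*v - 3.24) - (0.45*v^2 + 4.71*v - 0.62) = -1.31*v^5 + 2.36*v^4 + 1.67*v^3 - 3.69*v^2 - 3.57*v - 2.62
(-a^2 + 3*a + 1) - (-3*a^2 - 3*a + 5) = 2*a^2 + 6*a - 4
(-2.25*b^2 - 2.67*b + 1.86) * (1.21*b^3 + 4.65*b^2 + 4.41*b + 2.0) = -2.7225*b^5 - 13.6932*b^4 - 20.0874*b^3 - 7.6257*b^2 + 2.8626*b + 3.72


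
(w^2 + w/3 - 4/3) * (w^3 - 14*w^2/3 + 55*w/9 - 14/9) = w^5 - 13*w^4/3 + 29*w^3/9 + 181*w^2/27 - 26*w/3 + 56/27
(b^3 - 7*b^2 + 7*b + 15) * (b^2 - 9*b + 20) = b^5 - 16*b^4 + 90*b^3 - 188*b^2 + 5*b + 300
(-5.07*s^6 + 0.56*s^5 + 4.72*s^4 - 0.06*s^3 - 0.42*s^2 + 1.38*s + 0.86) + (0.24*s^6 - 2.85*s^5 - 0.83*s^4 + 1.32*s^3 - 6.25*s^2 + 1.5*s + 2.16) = -4.83*s^6 - 2.29*s^5 + 3.89*s^4 + 1.26*s^3 - 6.67*s^2 + 2.88*s + 3.02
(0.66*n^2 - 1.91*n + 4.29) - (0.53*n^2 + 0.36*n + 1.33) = 0.13*n^2 - 2.27*n + 2.96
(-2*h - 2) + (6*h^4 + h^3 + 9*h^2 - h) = 6*h^4 + h^3 + 9*h^2 - 3*h - 2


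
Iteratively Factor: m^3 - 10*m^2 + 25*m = (m - 5)*(m^2 - 5*m) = m*(m - 5)*(m - 5)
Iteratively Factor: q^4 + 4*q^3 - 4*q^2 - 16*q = (q + 2)*(q^3 + 2*q^2 - 8*q) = (q + 2)*(q + 4)*(q^2 - 2*q) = (q - 2)*(q + 2)*(q + 4)*(q)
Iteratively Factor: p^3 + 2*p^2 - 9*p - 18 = (p + 3)*(p^2 - p - 6) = (p - 3)*(p + 3)*(p + 2)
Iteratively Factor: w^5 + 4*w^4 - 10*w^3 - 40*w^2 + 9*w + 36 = (w - 1)*(w^4 + 5*w^3 - 5*w^2 - 45*w - 36) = (w - 1)*(w + 1)*(w^3 + 4*w^2 - 9*w - 36) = (w - 1)*(w + 1)*(w + 3)*(w^2 + w - 12) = (w - 1)*(w + 1)*(w + 3)*(w + 4)*(w - 3)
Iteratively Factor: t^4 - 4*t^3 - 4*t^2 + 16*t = (t - 4)*(t^3 - 4*t) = t*(t - 4)*(t^2 - 4) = t*(t - 4)*(t + 2)*(t - 2)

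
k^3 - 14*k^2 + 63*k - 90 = (k - 6)*(k - 5)*(k - 3)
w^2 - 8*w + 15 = (w - 5)*(w - 3)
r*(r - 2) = r^2 - 2*r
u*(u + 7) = u^2 + 7*u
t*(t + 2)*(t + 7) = t^3 + 9*t^2 + 14*t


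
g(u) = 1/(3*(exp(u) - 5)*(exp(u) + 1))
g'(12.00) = 0.00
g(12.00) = 0.00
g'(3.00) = 0.00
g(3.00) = 0.00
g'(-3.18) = 0.00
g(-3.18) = -0.06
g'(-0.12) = 0.01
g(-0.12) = -0.04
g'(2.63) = -0.01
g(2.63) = 0.00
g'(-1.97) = 0.01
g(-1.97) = -0.06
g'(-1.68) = 0.01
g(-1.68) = -0.06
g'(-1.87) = 0.01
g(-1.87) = -0.06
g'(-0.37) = 0.01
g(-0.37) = -0.05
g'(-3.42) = 0.00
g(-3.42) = -0.06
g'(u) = -exp(u)/(3*(exp(u) - 5)*(exp(u) + 1)^2) - exp(u)/(3*(exp(u) - 5)^2*(exp(u) + 1)) = 2*(2 - exp(u))*exp(u)/(3*(exp(4*u) - 8*exp(3*u) + 6*exp(2*u) + 40*exp(u) + 25))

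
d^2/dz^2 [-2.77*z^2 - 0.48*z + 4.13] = -5.54000000000000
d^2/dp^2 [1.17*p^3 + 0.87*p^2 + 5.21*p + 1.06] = 7.02*p + 1.74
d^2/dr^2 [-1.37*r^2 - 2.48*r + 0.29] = -2.74000000000000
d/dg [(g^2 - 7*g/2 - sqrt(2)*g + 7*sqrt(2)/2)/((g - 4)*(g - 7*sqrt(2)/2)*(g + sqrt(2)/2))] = (-4*g^4 + 8*sqrt(2)*g^3 + 28*g^3 - 94*g^2 - 52*sqrt(2)*g^2 + 112*sqrt(2)*g + 280*g - 532 - 7*sqrt(2))/(4*g^6 - 24*sqrt(2)*g^5 - 32*g^5 + 108*g^4 + 192*sqrt(2)*g^4 - 300*sqrt(2)*g^3 - 352*g^3 - 672*sqrt(2)*g^2 + 753*g^2 - 392*g + 1344*sqrt(2)*g + 784)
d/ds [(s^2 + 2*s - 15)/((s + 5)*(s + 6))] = 9/(s^2 + 12*s + 36)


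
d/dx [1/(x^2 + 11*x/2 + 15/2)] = 2*(-4*x - 11)/(2*x^2 + 11*x + 15)^2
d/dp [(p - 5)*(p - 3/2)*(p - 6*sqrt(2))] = 3*p^2 - 12*sqrt(2)*p - 13*p + 15/2 + 39*sqrt(2)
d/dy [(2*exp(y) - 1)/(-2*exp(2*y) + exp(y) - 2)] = ((2*exp(y) - 1)*(4*exp(y) - 1) - 4*exp(2*y) + 2*exp(y) - 4)*exp(y)/(2*exp(2*y) - exp(y) + 2)^2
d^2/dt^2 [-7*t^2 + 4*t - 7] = -14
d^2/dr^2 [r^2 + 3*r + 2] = 2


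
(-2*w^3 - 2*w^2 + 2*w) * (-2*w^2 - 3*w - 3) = 4*w^5 + 10*w^4 + 8*w^3 - 6*w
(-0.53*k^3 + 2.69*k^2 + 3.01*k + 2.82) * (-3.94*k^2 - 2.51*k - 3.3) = 2.0882*k^5 - 9.2683*k^4 - 16.8623*k^3 - 27.5429*k^2 - 17.0112*k - 9.306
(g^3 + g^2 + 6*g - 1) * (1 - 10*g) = -10*g^4 - 9*g^3 - 59*g^2 + 16*g - 1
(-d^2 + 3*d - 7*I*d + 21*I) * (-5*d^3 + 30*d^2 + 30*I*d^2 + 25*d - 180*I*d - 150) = 5*d^5 - 45*d^4 + 5*I*d^4 + 275*d^3 - 45*I*d^3 - 1665*d^2 - 85*I*d^2 + 3330*d + 1575*I*d - 3150*I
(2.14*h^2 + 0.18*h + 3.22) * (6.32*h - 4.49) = 13.5248*h^3 - 8.471*h^2 + 19.5422*h - 14.4578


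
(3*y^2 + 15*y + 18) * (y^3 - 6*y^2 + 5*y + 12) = 3*y^5 - 3*y^4 - 57*y^3 + 3*y^2 + 270*y + 216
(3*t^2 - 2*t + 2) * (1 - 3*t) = -9*t^3 + 9*t^2 - 8*t + 2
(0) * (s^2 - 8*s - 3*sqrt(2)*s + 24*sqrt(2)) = 0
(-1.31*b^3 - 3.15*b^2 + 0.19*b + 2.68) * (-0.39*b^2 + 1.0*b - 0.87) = 0.5109*b^5 - 0.0815000000000001*b^4 - 2.0844*b^3 + 1.8853*b^2 + 2.5147*b - 2.3316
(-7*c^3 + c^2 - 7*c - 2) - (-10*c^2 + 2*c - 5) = -7*c^3 + 11*c^2 - 9*c + 3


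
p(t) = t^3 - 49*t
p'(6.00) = 59.00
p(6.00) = -78.00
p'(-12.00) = 383.00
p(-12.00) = -1140.00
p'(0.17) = -48.91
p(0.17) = -8.33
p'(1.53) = -41.98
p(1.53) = -71.39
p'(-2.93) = -23.25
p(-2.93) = 118.42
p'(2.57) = -29.19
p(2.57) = -108.96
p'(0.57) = -48.03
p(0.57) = -27.74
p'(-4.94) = 24.21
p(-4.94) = 121.51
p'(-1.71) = -40.23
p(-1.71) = 78.79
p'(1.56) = -41.70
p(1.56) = -72.64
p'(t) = 3*t^2 - 49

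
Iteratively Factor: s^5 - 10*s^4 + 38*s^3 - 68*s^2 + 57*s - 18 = (s - 2)*(s^4 - 8*s^3 + 22*s^2 - 24*s + 9) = (s - 3)*(s - 2)*(s^3 - 5*s^2 + 7*s - 3) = (s - 3)*(s - 2)*(s - 1)*(s^2 - 4*s + 3) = (s - 3)^2*(s - 2)*(s - 1)*(s - 1)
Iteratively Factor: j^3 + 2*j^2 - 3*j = (j + 3)*(j^2 - j) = (j - 1)*(j + 3)*(j)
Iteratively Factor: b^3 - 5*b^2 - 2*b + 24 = (b - 4)*(b^2 - b - 6) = (b - 4)*(b + 2)*(b - 3)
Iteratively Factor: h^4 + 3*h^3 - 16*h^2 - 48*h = (h + 3)*(h^3 - 16*h) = h*(h + 3)*(h^2 - 16) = h*(h + 3)*(h + 4)*(h - 4)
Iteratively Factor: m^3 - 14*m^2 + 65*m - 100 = (m - 4)*(m^2 - 10*m + 25) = (m - 5)*(m - 4)*(m - 5)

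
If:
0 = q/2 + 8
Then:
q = -16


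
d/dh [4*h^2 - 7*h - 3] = 8*h - 7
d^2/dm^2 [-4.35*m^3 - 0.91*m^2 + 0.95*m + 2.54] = -26.1*m - 1.82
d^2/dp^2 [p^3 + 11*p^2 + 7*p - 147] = 6*p + 22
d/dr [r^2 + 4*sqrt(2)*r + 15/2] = 2*r + 4*sqrt(2)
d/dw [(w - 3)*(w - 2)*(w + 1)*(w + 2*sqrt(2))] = 4*w^3 - 12*w^2 + 6*sqrt(2)*w^2 - 16*sqrt(2)*w + 2*w + 2*sqrt(2) + 6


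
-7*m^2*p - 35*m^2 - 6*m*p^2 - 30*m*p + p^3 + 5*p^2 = (-7*m + p)*(m + p)*(p + 5)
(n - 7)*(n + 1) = n^2 - 6*n - 7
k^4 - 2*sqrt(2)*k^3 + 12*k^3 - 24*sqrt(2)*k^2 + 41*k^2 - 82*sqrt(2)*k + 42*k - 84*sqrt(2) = (k + 2)*(k + 3)*(k + 7)*(k - 2*sqrt(2))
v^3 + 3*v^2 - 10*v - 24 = (v - 3)*(v + 2)*(v + 4)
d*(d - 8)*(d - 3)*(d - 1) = d^4 - 12*d^3 + 35*d^2 - 24*d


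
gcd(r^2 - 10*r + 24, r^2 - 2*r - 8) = r - 4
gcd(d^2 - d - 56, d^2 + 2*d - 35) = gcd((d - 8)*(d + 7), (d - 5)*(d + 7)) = d + 7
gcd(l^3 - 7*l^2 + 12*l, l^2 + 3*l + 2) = 1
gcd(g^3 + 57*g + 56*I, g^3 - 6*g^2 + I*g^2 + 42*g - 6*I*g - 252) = g + 7*I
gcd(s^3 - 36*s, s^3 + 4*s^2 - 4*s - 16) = 1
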